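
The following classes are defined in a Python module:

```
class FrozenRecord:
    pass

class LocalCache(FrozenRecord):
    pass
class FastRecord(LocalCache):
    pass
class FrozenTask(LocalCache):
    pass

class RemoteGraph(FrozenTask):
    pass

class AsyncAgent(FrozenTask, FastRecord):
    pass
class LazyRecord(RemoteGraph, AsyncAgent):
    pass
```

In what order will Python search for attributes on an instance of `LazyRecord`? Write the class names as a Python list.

[LazyRecord, RemoteGraph, AsyncAgent, FrozenTask, FastRecord, LocalCache, FrozenRecord, object]

L[LazyRecord] = LazyRecord + merge(L[RemoteGraph], L[AsyncAgent], [RemoteGraph AsyncAgent])
  take RemoteGraph:  [RemoteGraph FrozenTask LocalCache FrozenRecord object] + [AsyncAgent FrozenTask FastRecord LocalCache FrozenRecord object] + [RemoteGraph AsyncAgent]
  take AsyncAgent:  [FrozenTask LocalCache FrozenRecord object] + [AsyncAgent FrozenTask FastRecord LocalCache FrozenRecord object] + [AsyncAgent]
  take FrozenTask:  [FrozenTask LocalCache FrozenRecord object] + [FrozenTask FastRecord LocalCache FrozenRecord object]
  take FastRecord:  [LocalCache FrozenRecord object] + [FastRecord LocalCache FrozenRecord object]
  take LocalCache:  [LocalCache FrozenRecord object] + [LocalCache FrozenRecord object]
  take FrozenRecord:  [FrozenRecord object] + [FrozenRecord object]
  take object:  [object] + [object]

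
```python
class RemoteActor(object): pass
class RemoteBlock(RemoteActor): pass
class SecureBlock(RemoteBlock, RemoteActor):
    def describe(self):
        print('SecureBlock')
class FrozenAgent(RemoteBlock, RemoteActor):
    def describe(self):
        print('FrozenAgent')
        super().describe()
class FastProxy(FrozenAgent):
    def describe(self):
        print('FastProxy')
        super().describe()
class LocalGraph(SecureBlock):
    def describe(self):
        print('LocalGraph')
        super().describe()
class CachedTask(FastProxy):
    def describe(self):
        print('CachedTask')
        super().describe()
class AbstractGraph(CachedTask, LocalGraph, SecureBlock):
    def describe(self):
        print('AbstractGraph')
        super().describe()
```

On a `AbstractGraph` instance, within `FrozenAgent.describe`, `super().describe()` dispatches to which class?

LocalGraph

L[AbstractGraph] = AbstractGraph + merge(L[CachedTask], L[LocalGraph], L[SecureBlock], [CachedTask LocalGraph SecureBlock])
  take CachedTask:  [CachedTask FastProxy FrozenAgent RemoteBlock RemoteActor object] + [LocalGraph SecureBlock RemoteBlock RemoteActor object] + [SecureBlock RemoteBlock RemoteActor object] + [CachedTask LocalGraph SecureBlock]
  take FastProxy:  [FastProxy FrozenAgent RemoteBlock RemoteActor object] + [LocalGraph SecureBlock RemoteBlock RemoteActor object] + [SecureBlock RemoteBlock RemoteActor object] + [LocalGraph SecureBlock]
  take FrozenAgent:  [FrozenAgent RemoteBlock RemoteActor object] + [LocalGraph SecureBlock RemoteBlock RemoteActor object] + [SecureBlock RemoteBlock RemoteActor object] + [LocalGraph SecureBlock]
  take LocalGraph:  [RemoteBlock RemoteActor object] + [LocalGraph SecureBlock RemoteBlock RemoteActor object] + [SecureBlock RemoteBlock RemoteActor object] + [LocalGraph SecureBlock]
  take SecureBlock:  [RemoteBlock RemoteActor object] + [SecureBlock RemoteBlock RemoteActor object] + [SecureBlock RemoteBlock RemoteActor object] + [SecureBlock]
  take RemoteBlock:  [RemoteBlock RemoteActor object] + [RemoteBlock RemoteActor object] + [RemoteBlock RemoteActor object]
  take RemoteActor:  [RemoteActor object] + [RemoteActor object] + [RemoteActor object]
  take object:  [object] + [object] + [object]
MRO: AbstractGraph CachedTask FastProxy FrozenAgent LocalGraph SecureBlock RemoteBlock RemoteActor object
super() in FrozenAgent.describe on a AbstractGraph instance goes to the class after FrozenAgent in AbstractGraph's MRO: LocalGraph.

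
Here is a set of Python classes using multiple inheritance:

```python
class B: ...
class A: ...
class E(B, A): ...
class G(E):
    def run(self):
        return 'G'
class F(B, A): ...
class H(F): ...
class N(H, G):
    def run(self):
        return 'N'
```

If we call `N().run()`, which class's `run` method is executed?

N

L[N] = N + merge(L[H], L[G], [H G])
  take H:  [H F B A object] + [G E B A object] + [H G]
  take F:  [F B A object] + [G E B A object] + [G]
  take G:  [B A object] + [G E B A object] + [G]
  take E:  [B A object] + [E B A object]
  take B:  [B A object] + [B A object]
  take A:  [A object] + [A object]
  take object:  [object] + [object]
MRO: N H F G E B A object
run is defined in: G, N. First along the MRO is N.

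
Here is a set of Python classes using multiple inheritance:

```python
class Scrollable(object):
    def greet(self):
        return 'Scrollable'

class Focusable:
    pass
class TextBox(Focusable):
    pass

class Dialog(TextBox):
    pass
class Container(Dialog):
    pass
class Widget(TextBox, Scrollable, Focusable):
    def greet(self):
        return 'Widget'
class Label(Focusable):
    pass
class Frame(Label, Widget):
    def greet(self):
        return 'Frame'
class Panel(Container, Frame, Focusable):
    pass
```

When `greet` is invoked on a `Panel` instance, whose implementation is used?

L[Panel] = Panel + merge(L[Container], L[Frame], L[Focusable], [Container Frame Focusable])
  take Container:  [Container Dialog TextBox Focusable object] + [Frame Label Widget TextBox Scrollable Focusable object] + [Focusable object] + [Container Frame Focusable]
  take Dialog:  [Dialog TextBox Focusable object] + [Frame Label Widget TextBox Scrollable Focusable object] + [Focusable object] + [Frame Focusable]
  take Frame:  [TextBox Focusable object] + [Frame Label Widget TextBox Scrollable Focusable object] + [Focusable object] + [Frame Focusable]
  take Label:  [TextBox Focusable object] + [Label Widget TextBox Scrollable Focusable object] + [Focusable object] + [Focusable]
  take Widget:  [TextBox Focusable object] + [Widget TextBox Scrollable Focusable object] + [Focusable object] + [Focusable]
  take TextBox:  [TextBox Focusable object] + [TextBox Scrollable Focusable object] + [Focusable object] + [Focusable]
  take Scrollable:  [Focusable object] + [Scrollable Focusable object] + [Focusable object] + [Focusable]
  take Focusable:  [Focusable object] + [Focusable object] + [Focusable object] + [Focusable]
  take object:  [object] + [object] + [object]
MRO: Panel Container Dialog Frame Label Widget TextBox Scrollable Focusable object
greet is defined in: Frame, Scrollable, Widget. First along the MRO is Frame.

Frame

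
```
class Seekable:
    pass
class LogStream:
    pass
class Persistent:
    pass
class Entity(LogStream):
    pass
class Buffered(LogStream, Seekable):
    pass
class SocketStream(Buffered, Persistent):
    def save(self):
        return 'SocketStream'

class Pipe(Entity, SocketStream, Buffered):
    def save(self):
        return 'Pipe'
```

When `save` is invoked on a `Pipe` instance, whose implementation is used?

L[Pipe] = Pipe + merge(L[Entity], L[SocketStream], L[Buffered], [Entity SocketStream Buffered])
  take Entity:  [Entity LogStream object] + [SocketStream Buffered LogStream Seekable Persistent object] + [Buffered LogStream Seekable object] + [Entity SocketStream Buffered]
  take SocketStream:  [LogStream object] + [SocketStream Buffered LogStream Seekable Persistent object] + [Buffered LogStream Seekable object] + [SocketStream Buffered]
  take Buffered:  [LogStream object] + [Buffered LogStream Seekable Persistent object] + [Buffered LogStream Seekable object] + [Buffered]
  take LogStream:  [LogStream object] + [LogStream Seekable Persistent object] + [LogStream Seekable object]
  take Seekable:  [object] + [Seekable Persistent object] + [Seekable object]
  take Persistent:  [object] + [Persistent object] + [object]
  take object:  [object] + [object] + [object]
MRO: Pipe Entity SocketStream Buffered LogStream Seekable Persistent object
save is defined in: Pipe, SocketStream. First along the MRO is Pipe.

Pipe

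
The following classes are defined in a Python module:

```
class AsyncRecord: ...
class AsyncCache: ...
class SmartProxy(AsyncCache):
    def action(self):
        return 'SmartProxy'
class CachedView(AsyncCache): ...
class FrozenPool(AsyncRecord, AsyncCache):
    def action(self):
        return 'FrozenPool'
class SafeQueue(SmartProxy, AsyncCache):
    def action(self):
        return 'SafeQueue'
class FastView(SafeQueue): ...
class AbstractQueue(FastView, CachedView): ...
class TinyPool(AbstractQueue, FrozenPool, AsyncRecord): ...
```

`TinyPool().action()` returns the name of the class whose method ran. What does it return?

SafeQueue

L[TinyPool] = TinyPool + merge(L[AbstractQueue], L[FrozenPool], L[AsyncRecord], [AbstractQueue FrozenPool AsyncRecord])
  take AbstractQueue:  [AbstractQueue FastView SafeQueue SmartProxy CachedView AsyncCache object] + [FrozenPool AsyncRecord AsyncCache object] + [AsyncRecord object] + [AbstractQueue FrozenPool AsyncRecord]
  take FastView:  [FastView SafeQueue SmartProxy CachedView AsyncCache object] + [FrozenPool AsyncRecord AsyncCache object] + [AsyncRecord object] + [FrozenPool AsyncRecord]
  take SafeQueue:  [SafeQueue SmartProxy CachedView AsyncCache object] + [FrozenPool AsyncRecord AsyncCache object] + [AsyncRecord object] + [FrozenPool AsyncRecord]
  take SmartProxy:  [SmartProxy CachedView AsyncCache object] + [FrozenPool AsyncRecord AsyncCache object] + [AsyncRecord object] + [FrozenPool AsyncRecord]
  take CachedView:  [CachedView AsyncCache object] + [FrozenPool AsyncRecord AsyncCache object] + [AsyncRecord object] + [FrozenPool AsyncRecord]
  take FrozenPool:  [AsyncCache object] + [FrozenPool AsyncRecord AsyncCache object] + [AsyncRecord object] + [FrozenPool AsyncRecord]
  take AsyncRecord:  [AsyncCache object] + [AsyncRecord AsyncCache object] + [AsyncRecord object] + [AsyncRecord]
  take AsyncCache:  [AsyncCache object] + [AsyncCache object] + [object]
  take object:  [object] + [object] + [object]
MRO: TinyPool AbstractQueue FastView SafeQueue SmartProxy CachedView FrozenPool AsyncRecord AsyncCache object
action is defined in: FrozenPool, SafeQueue, SmartProxy. First along the MRO is SafeQueue.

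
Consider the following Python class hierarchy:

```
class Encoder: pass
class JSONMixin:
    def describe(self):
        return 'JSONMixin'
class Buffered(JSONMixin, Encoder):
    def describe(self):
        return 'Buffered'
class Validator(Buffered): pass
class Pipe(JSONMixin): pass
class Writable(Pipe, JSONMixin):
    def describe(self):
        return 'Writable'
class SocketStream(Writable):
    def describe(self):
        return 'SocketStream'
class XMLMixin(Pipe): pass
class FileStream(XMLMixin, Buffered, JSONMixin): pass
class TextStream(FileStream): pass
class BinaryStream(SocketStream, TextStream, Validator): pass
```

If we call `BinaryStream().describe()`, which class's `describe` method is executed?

SocketStream

L[BinaryStream] = BinaryStream + merge(L[SocketStream], L[TextStream], L[Validator], [SocketStream TextStream Validator])
  take SocketStream:  [SocketStream Writable Pipe JSONMixin object] + [TextStream FileStream XMLMixin Pipe Buffered JSONMixin Encoder object] + [Validator Buffered JSONMixin Encoder object] + [SocketStream TextStream Validator]
  take Writable:  [Writable Pipe JSONMixin object] + [TextStream FileStream XMLMixin Pipe Buffered JSONMixin Encoder object] + [Validator Buffered JSONMixin Encoder object] + [TextStream Validator]
  take TextStream:  [Pipe JSONMixin object] + [TextStream FileStream XMLMixin Pipe Buffered JSONMixin Encoder object] + [Validator Buffered JSONMixin Encoder object] + [TextStream Validator]
  take FileStream:  [Pipe JSONMixin object] + [FileStream XMLMixin Pipe Buffered JSONMixin Encoder object] + [Validator Buffered JSONMixin Encoder object] + [Validator]
  take XMLMixin:  [Pipe JSONMixin object] + [XMLMixin Pipe Buffered JSONMixin Encoder object] + [Validator Buffered JSONMixin Encoder object] + [Validator]
  take Pipe:  [Pipe JSONMixin object] + [Pipe Buffered JSONMixin Encoder object] + [Validator Buffered JSONMixin Encoder object] + [Validator]
  take Validator:  [JSONMixin object] + [Buffered JSONMixin Encoder object] + [Validator Buffered JSONMixin Encoder object] + [Validator]
  take Buffered:  [JSONMixin object] + [Buffered JSONMixin Encoder object] + [Buffered JSONMixin Encoder object]
  take JSONMixin:  [JSONMixin object] + [JSONMixin Encoder object] + [JSONMixin Encoder object]
  take Encoder:  [object] + [Encoder object] + [Encoder object]
  take object:  [object] + [object] + [object]
MRO: BinaryStream SocketStream Writable TextStream FileStream XMLMixin Pipe Validator Buffered JSONMixin Encoder object
describe is defined in: Buffered, JSONMixin, SocketStream, Writable. First along the MRO is SocketStream.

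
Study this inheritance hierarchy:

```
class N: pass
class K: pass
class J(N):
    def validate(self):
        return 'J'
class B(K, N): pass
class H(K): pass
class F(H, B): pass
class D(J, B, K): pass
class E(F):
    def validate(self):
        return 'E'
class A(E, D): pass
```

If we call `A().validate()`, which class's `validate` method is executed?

L[A] = A + merge(L[E], L[D], [E D])
  take E:  [E F H B K N object] + [D J B K N object] + [E D]
  take F:  [F H B K N object] + [D J B K N object] + [D]
  take H:  [H B K N object] + [D J B K N object] + [D]
  take D:  [B K N object] + [D J B K N object] + [D]
  take J:  [B K N object] + [J B K N object]
  take B:  [B K N object] + [B K N object]
  take K:  [K N object] + [K N object]
  take N:  [N object] + [N object]
  take object:  [object] + [object]
MRO: A E F H D J B K N object
validate is defined in: E, J. First along the MRO is E.

E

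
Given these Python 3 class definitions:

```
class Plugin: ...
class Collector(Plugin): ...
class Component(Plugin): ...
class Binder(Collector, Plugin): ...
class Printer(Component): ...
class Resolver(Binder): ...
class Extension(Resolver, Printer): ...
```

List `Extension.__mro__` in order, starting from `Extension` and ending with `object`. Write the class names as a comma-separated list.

L[Extension] = Extension + merge(L[Resolver], L[Printer], [Resolver Printer])
  take Resolver:  [Resolver Binder Collector Plugin object] + [Printer Component Plugin object] + [Resolver Printer]
  take Binder:  [Binder Collector Plugin object] + [Printer Component Plugin object] + [Printer]
  take Collector:  [Collector Plugin object] + [Printer Component Plugin object] + [Printer]
  take Printer:  [Plugin object] + [Printer Component Plugin object] + [Printer]
  take Component:  [Plugin object] + [Component Plugin object]
  take Plugin:  [Plugin object] + [Plugin object]
  take object:  [object] + [object]

Extension, Resolver, Binder, Collector, Printer, Component, Plugin, object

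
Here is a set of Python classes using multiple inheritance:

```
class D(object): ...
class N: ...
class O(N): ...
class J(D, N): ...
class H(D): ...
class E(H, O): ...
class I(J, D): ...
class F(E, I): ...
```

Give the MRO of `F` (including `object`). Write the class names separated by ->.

L[F] = F + merge(L[E], L[I], [E I])
  take E:  [E H D O N object] + [I J D N object] + [E I]
  take H:  [H D O N object] + [I J D N object] + [I]
  take I:  [D O N object] + [I J D N object] + [I]
  take J:  [D O N object] + [J D N object]
  take D:  [D O N object] + [D N object]
  take O:  [O N object] + [N object]
  take N:  [N object] + [N object]
  take object:  [object] + [object]

F -> E -> H -> I -> J -> D -> O -> N -> object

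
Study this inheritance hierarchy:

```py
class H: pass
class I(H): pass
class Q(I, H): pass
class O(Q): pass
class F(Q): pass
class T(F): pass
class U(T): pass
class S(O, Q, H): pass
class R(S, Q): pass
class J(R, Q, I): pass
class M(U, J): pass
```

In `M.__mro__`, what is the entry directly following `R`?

L[M] = M + merge(L[U], L[J], [U J])
  take U:  [U T F Q I H object] + [J R S O Q I H object] + [U J]
  take T:  [T F Q I H object] + [J R S O Q I H object] + [J]
  take F:  [F Q I H object] + [J R S O Q I H object] + [J]
  take J:  [Q I H object] + [J R S O Q I H object] + [J]
  take R:  [Q I H object] + [R S O Q I H object]
  take S:  [Q I H object] + [S O Q I H object]
  take O:  [Q I H object] + [O Q I H object]
  take Q:  [Q I H object] + [Q I H object]
  take I:  [I H object] + [I H object]
  take H:  [H object] + [H object]
  take object:  [object] + [object]
MRO: M U T F J R S O Q I H object
R is at position 5; next is S.

S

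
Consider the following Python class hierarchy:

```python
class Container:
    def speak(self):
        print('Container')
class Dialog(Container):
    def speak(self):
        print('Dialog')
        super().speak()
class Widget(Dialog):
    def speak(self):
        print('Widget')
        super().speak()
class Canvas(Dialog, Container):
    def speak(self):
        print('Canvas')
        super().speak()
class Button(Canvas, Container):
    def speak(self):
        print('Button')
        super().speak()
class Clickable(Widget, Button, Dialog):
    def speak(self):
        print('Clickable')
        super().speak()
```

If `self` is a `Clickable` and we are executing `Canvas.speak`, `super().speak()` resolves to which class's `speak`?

L[Clickable] = Clickable + merge(L[Widget], L[Button], L[Dialog], [Widget Button Dialog])
  take Widget:  [Widget Dialog Container object] + [Button Canvas Dialog Container object] + [Dialog Container object] + [Widget Button Dialog]
  take Button:  [Dialog Container object] + [Button Canvas Dialog Container object] + [Dialog Container object] + [Button Dialog]
  take Canvas:  [Dialog Container object] + [Canvas Dialog Container object] + [Dialog Container object] + [Dialog]
  take Dialog:  [Dialog Container object] + [Dialog Container object] + [Dialog Container object] + [Dialog]
  take Container:  [Container object] + [Container object] + [Container object]
  take object:  [object] + [object] + [object]
MRO: Clickable Widget Button Canvas Dialog Container object
super() in Canvas.speak on a Clickable instance goes to the class after Canvas in Clickable's MRO: Dialog.

Dialog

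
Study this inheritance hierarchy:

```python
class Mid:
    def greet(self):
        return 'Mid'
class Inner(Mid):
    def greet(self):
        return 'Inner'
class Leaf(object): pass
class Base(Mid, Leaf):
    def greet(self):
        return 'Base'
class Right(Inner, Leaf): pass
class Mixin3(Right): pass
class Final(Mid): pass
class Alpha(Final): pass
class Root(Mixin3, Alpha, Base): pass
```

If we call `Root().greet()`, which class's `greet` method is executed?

L[Root] = Root + merge(L[Mixin3], L[Alpha], L[Base], [Mixin3 Alpha Base])
  take Mixin3:  [Mixin3 Right Inner Mid Leaf object] + [Alpha Final Mid object] + [Base Mid Leaf object] + [Mixin3 Alpha Base]
  take Right:  [Right Inner Mid Leaf object] + [Alpha Final Mid object] + [Base Mid Leaf object] + [Alpha Base]
  take Inner:  [Inner Mid Leaf object] + [Alpha Final Mid object] + [Base Mid Leaf object] + [Alpha Base]
  take Alpha:  [Mid Leaf object] + [Alpha Final Mid object] + [Base Mid Leaf object] + [Alpha Base]
  take Final:  [Mid Leaf object] + [Final Mid object] + [Base Mid Leaf object] + [Base]
  take Base:  [Mid Leaf object] + [Mid object] + [Base Mid Leaf object] + [Base]
  take Mid:  [Mid Leaf object] + [Mid object] + [Mid Leaf object]
  take Leaf:  [Leaf object] + [object] + [Leaf object]
  take object:  [object] + [object] + [object]
MRO: Root Mixin3 Right Inner Alpha Final Base Mid Leaf object
greet is defined in: Base, Inner, Mid. First along the MRO is Inner.

Inner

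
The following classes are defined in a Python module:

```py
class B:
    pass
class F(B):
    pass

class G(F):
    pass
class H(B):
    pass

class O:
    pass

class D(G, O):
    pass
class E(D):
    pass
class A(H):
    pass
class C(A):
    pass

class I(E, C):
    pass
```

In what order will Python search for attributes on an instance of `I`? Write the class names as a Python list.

[I, E, D, G, F, C, A, H, B, O, object]

L[I] = I + merge(L[E], L[C], [E C])
  take E:  [E D G F B O object] + [C A H B object] + [E C]
  take D:  [D G F B O object] + [C A H B object] + [C]
  take G:  [G F B O object] + [C A H B object] + [C]
  take F:  [F B O object] + [C A H B object] + [C]
  take C:  [B O object] + [C A H B object] + [C]
  take A:  [B O object] + [A H B object]
  take H:  [B O object] + [H B object]
  take B:  [B O object] + [B object]
  take O:  [O object] + [object]
  take object:  [object] + [object]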